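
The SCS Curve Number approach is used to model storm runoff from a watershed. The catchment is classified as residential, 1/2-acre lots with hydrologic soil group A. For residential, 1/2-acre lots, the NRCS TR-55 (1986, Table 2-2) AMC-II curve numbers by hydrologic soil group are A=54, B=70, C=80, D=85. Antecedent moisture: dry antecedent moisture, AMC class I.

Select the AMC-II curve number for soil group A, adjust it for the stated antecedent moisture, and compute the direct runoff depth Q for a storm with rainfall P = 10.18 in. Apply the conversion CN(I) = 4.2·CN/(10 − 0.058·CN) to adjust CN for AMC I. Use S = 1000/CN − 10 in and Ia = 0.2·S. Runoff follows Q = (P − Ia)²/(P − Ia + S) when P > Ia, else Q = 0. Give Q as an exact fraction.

NRCS table: residential, 1/2-acre lots, soil group A → CN(II) = 54
Adjust CN=54 to AMC I: 4.2·54/(10 − 0.058·54) → (1134/5) ÷ (1717/250) = 56700/1717 ≈ 33.023
Retention S: 1000/CN − 10 with CN=33.023 → S = 11500/567 ≈ 20.282 in
Ia = 0.2·(11500/567) = 2300/567 in ≈ 4.056 in
P − Ia = 10.180 − 4.056 = 173603/28350 ≈ 6.124 in (> 0, runoff occurs)
Runoff Q = (P−Ia)²/(P−Ia+S) = (6.124)²/(6.124+20.282) = 30138001609/21222895050 ≈ 1.420 in

Q = 30138001609/21222895050 in ≈ 1.420 in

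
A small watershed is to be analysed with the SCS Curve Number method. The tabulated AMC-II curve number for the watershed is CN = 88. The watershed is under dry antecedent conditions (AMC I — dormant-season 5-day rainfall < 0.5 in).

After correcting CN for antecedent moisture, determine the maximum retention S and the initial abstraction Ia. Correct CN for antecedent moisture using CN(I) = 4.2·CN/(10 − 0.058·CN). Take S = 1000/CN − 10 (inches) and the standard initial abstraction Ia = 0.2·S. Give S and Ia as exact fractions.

CN(I) from CN(II)=88: (4.2·88)/(10 − 0.058·88) = 3850/51 ≈ 75.490
S = 1000/(3850/51) − 10 = 250/77 in ≈ 3.247 in
Initial abstraction Ia = S/5 = (250/77)/5 = 50/77 ≈ 0.649 in

S = 250/77 in ≈ 3.247 in; Ia = 50/77 in ≈ 0.649 in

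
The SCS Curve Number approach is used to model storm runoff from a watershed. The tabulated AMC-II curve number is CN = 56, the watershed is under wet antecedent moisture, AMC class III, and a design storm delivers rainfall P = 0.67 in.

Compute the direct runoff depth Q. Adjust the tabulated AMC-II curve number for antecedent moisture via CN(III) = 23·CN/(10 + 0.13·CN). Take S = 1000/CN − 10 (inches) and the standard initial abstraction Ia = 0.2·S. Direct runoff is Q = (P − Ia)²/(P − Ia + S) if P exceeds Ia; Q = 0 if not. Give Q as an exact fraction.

Q = 0 in ≈ 0.000 in

CN(III) from CN(II)=56: (23·56)/(10 + 0.13·56) = 4025/54 ≈ 74.537
S = 1000/(4025/54) − 10 = 550/161 in ≈ 3.416 in
Initial abstraction Ia = S/5 = (550/161)/5 = 110/161 ≈ 0.683 in
P = 0.670 ≤ Ia = 0.683 in: entire storm abstracted, Q = 0.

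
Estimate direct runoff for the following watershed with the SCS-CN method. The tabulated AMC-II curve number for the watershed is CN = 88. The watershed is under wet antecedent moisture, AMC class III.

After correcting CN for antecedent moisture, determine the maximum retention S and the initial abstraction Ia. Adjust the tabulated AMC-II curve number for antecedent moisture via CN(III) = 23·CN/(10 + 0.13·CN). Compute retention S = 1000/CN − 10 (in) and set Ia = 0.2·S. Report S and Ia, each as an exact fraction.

Wet (AMC III): CN(III) = 23·88/(10 + 0.13·88) = 2024/(536/25) = 6325/67 ≈ 94.403
S = 1000/(6325/67) − 10 = 150/253 in ≈ 0.593 in
Initial abstraction Ia = S/5 = (150/253)/5 = 30/253 ≈ 0.119 in

S = 150/253 in ≈ 0.593 in; Ia = 30/253 in ≈ 0.119 in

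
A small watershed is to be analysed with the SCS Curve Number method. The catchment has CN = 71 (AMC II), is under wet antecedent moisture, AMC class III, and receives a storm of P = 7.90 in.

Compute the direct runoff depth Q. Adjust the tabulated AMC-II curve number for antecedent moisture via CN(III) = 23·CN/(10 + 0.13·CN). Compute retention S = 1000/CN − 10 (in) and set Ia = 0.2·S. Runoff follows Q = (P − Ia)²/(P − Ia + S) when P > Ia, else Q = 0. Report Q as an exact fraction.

CN(III) from CN(II)=71: (23·71)/(10 + 0.13·71) = 163300/1923 ≈ 84.919
S = 1000/(163300/1923) − 10 = 2900/1633 in ≈ 1.776 in
Ia = 0.2·(2900/1633) = 580/1633 in ≈ 0.355 in
P − Ia = 7.900 − 0.355 = 123207/16330 ≈ 7.545 in (> 0, runoff occurs)
Q = (123207/16330)²/((123207/16330) + 2900/1633) = (15179964849/266668900)/(152207/16330) = 15179964849/2485540310 in ≈ 6.107 in

Q = 15179964849/2485540310 in ≈ 6.107 in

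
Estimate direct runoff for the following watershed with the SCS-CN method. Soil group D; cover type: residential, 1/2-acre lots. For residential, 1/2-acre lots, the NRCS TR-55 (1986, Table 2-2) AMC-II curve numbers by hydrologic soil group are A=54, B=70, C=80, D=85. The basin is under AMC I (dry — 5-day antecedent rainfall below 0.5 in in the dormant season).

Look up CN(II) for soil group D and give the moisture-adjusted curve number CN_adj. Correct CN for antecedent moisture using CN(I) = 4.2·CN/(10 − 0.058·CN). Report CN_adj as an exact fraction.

CN_adj = 11900/169 ≈ 70.414

NRCS table: residential, 1/2-acre lots, soil group D → CN(II) = 85
Adjust CN=85 to AMC I: 4.2·85/(10 − 0.058·85) → 357 ÷ (507/100) = 11900/169 ≈ 70.414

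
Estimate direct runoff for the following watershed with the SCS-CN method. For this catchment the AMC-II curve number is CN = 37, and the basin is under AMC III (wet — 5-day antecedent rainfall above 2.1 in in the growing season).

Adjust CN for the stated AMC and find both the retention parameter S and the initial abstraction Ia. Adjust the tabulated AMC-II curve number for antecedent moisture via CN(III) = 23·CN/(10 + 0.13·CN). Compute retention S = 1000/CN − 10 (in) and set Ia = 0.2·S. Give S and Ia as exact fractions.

Wet (AMC III): CN(III) = 23·37/(10 + 0.13·37) = 851/(1481/100) = 85100/1481 ≈ 57.461
Retention S: 1000/CN − 10 with CN=57.461 → S = 6300/851 ≈ 7.403 in
Ia = 0.2·(6300/851) = 1260/851 in ≈ 1.481 in

S = 6300/851 in ≈ 7.403 in; Ia = 1260/851 in ≈ 1.481 in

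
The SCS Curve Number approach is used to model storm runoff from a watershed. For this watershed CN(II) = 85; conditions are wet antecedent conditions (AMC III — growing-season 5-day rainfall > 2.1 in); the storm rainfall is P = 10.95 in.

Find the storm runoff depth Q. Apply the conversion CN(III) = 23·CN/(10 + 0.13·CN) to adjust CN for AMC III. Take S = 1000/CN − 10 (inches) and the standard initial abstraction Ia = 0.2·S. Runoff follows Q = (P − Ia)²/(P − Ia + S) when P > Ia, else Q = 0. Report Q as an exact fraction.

Q = 2376085347/235718260 in ≈ 10.080 in

Wet (AMC III): CN(III) = 23·85/(10 + 0.13·85) = 1955/(421/20) = 39100/421 ≈ 92.874
Retention S: 1000/CN − 10 with CN=92.874 → S = 300/391 ≈ 0.767 in
Ia = 0.2·(300/391) = 60/391 in ≈ 0.153 in
Since P=10.950 > Ia=0.153: effective rainfall P−Ia = 84429/7820 in
Q: (84429/7820)² ÷ (90429/7820) = 2376085347/235718260 in (≈ 10.080 in)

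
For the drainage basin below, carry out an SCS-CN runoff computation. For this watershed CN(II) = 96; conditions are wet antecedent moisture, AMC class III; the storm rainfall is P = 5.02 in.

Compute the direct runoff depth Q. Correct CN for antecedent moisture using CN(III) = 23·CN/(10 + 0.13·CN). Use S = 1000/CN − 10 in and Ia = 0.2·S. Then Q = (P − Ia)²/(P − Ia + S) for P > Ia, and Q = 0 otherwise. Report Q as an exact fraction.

Q = 147816818/30737775 in ≈ 4.809 in

Wet (AMC III): CN(III) = 23·96/(10 + 0.13·96) = 2208/(562/25) = 27600/281 ≈ 98.221
Retention S: 1000/CN − 10 with CN=98.221 → S = 25/138 ≈ 0.181 in
Ia = 0.2·(25/138) = 5/138 in ≈ 0.036 in
Since P=5.020 > Ia=0.036: effective rainfall P−Ia = 8597/1725 in
Q: (8597/1725)² ÷ (17819/3450) = 147816818/30737775 in (≈ 4.809 in)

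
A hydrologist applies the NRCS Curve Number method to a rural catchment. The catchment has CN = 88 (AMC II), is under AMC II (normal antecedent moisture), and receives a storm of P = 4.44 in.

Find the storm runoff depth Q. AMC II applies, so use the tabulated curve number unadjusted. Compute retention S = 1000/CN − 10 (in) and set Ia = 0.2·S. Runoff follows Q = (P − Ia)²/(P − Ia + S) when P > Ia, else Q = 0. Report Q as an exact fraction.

Q = 145924/46475 in ≈ 3.140 in

CN(II) = 88; AMC II needs no correction.
Max retention: S = 1000/88 − 10 = 15/11 in (≈ 1.364 in)
Ia = 0.2S: 0.2·1.364 = 0.273 in (exactly 3/11)
Excess rainfall: 4.440 − 0.273 = 4.167 in; P > Ia so Q > 0
Q: (1146/275)² ÷ (1521/275) = 145924/46475 in (≈ 3.140 in)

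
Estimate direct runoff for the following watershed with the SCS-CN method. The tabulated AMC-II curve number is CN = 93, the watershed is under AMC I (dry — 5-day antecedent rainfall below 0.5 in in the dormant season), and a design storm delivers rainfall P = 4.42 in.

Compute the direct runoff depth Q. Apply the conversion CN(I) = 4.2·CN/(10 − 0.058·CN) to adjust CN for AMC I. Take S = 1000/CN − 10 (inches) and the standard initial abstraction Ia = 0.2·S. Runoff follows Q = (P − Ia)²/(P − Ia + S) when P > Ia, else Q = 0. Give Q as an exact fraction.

Adjust CN=93 to AMC I: 4.2·93/(10 − 0.058·93) → (1953/5) ÷ (2303/500) = 27900/329 ≈ 84.802
S = 1000/(27900/329) − 10 = 500/279 in ≈ 1.792 in
Ia = 0.2S: 0.2·1.792 = 0.358 in (exactly 100/279)
P − Ia = 4.420 − 0.358 = 56659/13950 ≈ 4.062 in (> 0, runoff occurs)
Q: (56659/13950)² ÷ (81659/13950) = 3210242281/1139143050 in (≈ 2.818 in)

Q = 3210242281/1139143050 in ≈ 2.818 in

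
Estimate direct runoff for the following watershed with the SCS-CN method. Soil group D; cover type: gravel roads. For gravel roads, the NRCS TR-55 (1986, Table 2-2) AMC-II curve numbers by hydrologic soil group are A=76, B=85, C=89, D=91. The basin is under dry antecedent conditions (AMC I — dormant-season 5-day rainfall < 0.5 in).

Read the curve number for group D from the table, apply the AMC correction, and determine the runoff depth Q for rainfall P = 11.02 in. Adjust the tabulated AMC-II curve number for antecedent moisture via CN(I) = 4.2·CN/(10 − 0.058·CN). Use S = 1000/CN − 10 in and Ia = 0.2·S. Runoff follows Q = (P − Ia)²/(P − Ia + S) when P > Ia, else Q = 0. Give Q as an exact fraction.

NRCS table: gravel roads, soil group D → CN(II) = 91
Adjust CN=91 to AMC I: 4.2·91/(10 − 0.058·91) → (1911/5) ÷ (2361/500) = 63700/787 ≈ 80.940
S = 1000/(63700/787) − 10 = 1500/637 in ≈ 2.355 in
Initial abstraction Ia = S/5 = (1500/637)/5 = 300/637 ≈ 0.471 in
Since P=11.020 > Ia=0.471: effective rainfall P−Ia = 335987/31850 in
Q = (335987/31850)²/((335987/31850) + 1500/637) = (112887264169/1014422500)/(410987/31850) = 112887264169/13089935950 in ≈ 8.624 in

Q = 112887264169/13089935950 in ≈ 8.624 in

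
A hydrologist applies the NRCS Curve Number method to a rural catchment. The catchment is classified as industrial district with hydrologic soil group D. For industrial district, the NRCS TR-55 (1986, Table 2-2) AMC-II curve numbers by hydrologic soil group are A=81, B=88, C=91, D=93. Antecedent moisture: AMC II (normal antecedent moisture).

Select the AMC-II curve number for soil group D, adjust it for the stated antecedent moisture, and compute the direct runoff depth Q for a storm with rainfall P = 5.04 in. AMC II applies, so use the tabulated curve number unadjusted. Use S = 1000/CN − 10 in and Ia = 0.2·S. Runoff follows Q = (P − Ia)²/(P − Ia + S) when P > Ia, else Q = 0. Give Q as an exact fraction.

NRCS table: industrial district, soil group D → CN(II) = 93
CN(II) = 93; AMC II needs no correction.
S = 1000/93 − 10 = 70/93 in ≈ 0.753 in
Ia = 0.2·(70/93) = 14/93 in ≈ 0.151 in
P − Ia = 5.040 − 0.151 = 11368/2325 ≈ 4.889 in (> 0, runoff occurs)
Q = (11368/2325)²/((11368/2325) + 70/93) = (129231424/5405625)/(13118/2325) = 9230816/2178525 in ≈ 4.237 in

Q = 9230816/2178525 in ≈ 4.237 in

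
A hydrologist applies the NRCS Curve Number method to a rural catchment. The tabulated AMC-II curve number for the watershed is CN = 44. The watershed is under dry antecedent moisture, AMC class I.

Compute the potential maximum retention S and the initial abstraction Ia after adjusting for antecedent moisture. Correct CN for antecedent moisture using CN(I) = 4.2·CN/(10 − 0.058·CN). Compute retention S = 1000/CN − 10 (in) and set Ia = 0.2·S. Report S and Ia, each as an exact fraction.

S = 1000/33 in ≈ 30.303 in; Ia = 200/33 in ≈ 6.061 in

CN(I) from CN(II)=44: (4.2·44)/(10 − 0.058·44) = 3300/133 ≈ 24.812
Max retention: S = 1000/(3300/133) − 10 = 1000/33 in (≈ 30.303 in)
Ia = 0.2·(1000/33) = 200/33 in ≈ 6.061 in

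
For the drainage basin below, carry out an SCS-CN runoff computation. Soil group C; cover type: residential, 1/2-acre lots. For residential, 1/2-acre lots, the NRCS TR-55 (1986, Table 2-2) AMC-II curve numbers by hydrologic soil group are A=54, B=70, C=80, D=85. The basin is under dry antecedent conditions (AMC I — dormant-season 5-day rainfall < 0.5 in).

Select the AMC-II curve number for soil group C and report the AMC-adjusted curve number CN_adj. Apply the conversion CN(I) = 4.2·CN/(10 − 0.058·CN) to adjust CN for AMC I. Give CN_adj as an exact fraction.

CN_adj = 4200/67 ≈ 62.687

NRCS table: residential, 1/2-acre lots, soil group C → CN(II) = 80
Adjust CN=80 to AMC I: 4.2·80/(10 − 0.058·80) → 336 ÷ (134/25) = 4200/67 ≈ 62.687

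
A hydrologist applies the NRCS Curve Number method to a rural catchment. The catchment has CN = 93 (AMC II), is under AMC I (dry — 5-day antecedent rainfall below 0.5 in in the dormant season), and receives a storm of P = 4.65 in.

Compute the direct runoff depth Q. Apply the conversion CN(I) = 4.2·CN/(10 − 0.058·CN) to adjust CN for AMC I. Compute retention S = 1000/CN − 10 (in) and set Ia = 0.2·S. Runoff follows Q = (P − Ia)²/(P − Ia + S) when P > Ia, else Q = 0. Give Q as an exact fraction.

Q = 573458809/189424260 in ≈ 3.027 in

Adjust CN=93 to AMC I: 4.2·93/(10 − 0.058·93) → (1953/5) ÷ (2303/500) = 27900/329 ≈ 84.802
Retention S: 1000/CN − 10 with CN=84.802 → S = 500/279 ≈ 1.792 in
Initial abstraction Ia = S/5 = (500/279)/5 = 100/279 ≈ 0.358 in
Since P=4.650 > Ia=0.358: effective rainfall P−Ia = 23947/5580 in
Q = (23947/5580)²/((23947/5580) + 500/279) = (573458809/31136400)/(33947/5580) = 573458809/189424260 in ≈ 3.027 in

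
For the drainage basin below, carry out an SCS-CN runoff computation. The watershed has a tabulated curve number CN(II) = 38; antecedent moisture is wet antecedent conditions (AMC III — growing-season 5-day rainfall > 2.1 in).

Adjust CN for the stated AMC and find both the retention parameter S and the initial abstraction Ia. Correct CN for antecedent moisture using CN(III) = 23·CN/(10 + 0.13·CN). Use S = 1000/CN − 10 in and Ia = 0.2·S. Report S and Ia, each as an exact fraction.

S = 3100/437 in ≈ 7.094 in; Ia = 620/437 in ≈ 1.419 in

Adjust CN=38 to AMC III: 23·38/(10 + 0.13·38) → 874 ÷ (747/50) = 43700/747 ≈ 58.501
Max retention: S = 1000/(43700/747) − 10 = 3100/437 in (≈ 7.094 in)
Initial abstraction Ia = S/5 = (3100/437)/5 = 620/437 ≈ 1.419 in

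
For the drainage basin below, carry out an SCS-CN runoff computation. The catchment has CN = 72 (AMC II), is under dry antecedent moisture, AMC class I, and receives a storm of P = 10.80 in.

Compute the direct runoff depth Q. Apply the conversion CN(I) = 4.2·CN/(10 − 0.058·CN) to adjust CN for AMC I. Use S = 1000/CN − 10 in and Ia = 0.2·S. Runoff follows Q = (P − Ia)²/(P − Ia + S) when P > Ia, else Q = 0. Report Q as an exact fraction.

Q = 729632/165915 in ≈ 4.398 in

Adjust CN=72 to AMC I: 4.2·72/(10 − 0.058·72) → (1512/5) ÷ (728/125) = 675/13 ≈ 51.923
Retention S: 1000/CN − 10 with CN=51.923 → S = 250/27 ≈ 9.259 in
Ia = 0.2·(250/27) = 50/27 in ≈ 1.852 in
Excess rainfall: 10.800 − 1.852 = 8.948 in; P > Ia so Q > 0
Q = (1208/135)²/((1208/135) + 250/27) = (1459264/18225)/(2458/135) = 729632/165915 in ≈ 4.398 in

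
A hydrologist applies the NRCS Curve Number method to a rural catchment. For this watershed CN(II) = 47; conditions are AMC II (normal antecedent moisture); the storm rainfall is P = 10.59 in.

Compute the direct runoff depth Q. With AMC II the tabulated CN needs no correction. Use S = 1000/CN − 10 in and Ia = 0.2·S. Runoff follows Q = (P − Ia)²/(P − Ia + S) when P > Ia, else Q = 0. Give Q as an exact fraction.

Average conditions: CN = 47 (no AMC adjustment).
Max retention: S = 1000/47 − 10 = 530/47 in (≈ 11.277 in)
Ia = 0.2·(530/47) = 106/47 in ≈ 2.255 in
Excess rainfall: 10.590 − 2.255 = 8.335 in; P > Ia so Q > 0
Q = (39173/4700)²/((39173/4700) + 530/47) = (1534523929/22090000)/(92173/4700) = 1534523929/433213100 in ≈ 3.542 in

Q = 1534523929/433213100 in ≈ 3.542 in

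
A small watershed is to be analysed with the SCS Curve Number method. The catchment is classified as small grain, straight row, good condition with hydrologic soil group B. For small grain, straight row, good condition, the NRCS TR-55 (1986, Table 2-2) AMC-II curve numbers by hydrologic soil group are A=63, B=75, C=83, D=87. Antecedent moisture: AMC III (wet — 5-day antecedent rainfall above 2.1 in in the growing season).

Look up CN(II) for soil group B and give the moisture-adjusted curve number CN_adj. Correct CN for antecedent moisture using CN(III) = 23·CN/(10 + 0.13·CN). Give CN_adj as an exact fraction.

CN_adj = 6900/79 ≈ 87.342

NRCS table: small grain, straight row, good condition, soil group B → CN(II) = 75
CN(III) from CN(II)=75: (23·75)/(10 + 0.13·75) = 6900/79 ≈ 87.342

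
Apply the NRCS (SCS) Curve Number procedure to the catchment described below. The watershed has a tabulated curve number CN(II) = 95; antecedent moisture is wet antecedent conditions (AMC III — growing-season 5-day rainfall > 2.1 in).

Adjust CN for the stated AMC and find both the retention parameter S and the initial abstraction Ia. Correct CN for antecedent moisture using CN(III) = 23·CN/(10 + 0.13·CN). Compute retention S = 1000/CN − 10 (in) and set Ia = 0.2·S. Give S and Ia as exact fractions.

CN(III) from CN(II)=95: (23·95)/(10 + 0.13·95) = 43700/447 ≈ 97.763
Retention S: 1000/CN − 10 with CN=97.763 → S = 100/437 ≈ 0.229 in
Ia = 0.2S: 0.2·0.229 = 0.046 in (exactly 20/437)

S = 100/437 in ≈ 0.229 in; Ia = 20/437 in ≈ 0.046 in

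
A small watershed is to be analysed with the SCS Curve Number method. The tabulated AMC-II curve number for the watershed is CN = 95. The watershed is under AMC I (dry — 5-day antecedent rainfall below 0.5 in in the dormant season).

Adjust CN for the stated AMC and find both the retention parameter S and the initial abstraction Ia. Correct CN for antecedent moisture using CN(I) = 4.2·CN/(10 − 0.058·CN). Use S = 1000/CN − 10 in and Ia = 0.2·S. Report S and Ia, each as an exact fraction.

CN(I) from CN(II)=95: (4.2·95)/(10 − 0.058·95) = 39900/449 ≈ 88.864
S = 1000/(39900/449) − 10 = 500/399 in ≈ 1.253 in
Ia = 0.2·(500/399) = 100/399 in ≈ 0.251 in

S = 500/399 in ≈ 1.253 in; Ia = 100/399 in ≈ 0.251 in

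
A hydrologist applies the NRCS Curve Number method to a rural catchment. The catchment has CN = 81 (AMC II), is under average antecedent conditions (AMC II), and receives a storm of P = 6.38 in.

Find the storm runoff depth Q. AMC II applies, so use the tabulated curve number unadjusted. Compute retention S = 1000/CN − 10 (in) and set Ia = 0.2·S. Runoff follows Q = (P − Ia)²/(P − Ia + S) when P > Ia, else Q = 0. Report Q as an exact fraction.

CN(II) = 81; AMC II needs no correction.
Max retention: S = 1000/81 − 10 = 190/81 in (≈ 2.346 in)
Initial abstraction Ia = S/5 = (190/81)/5 = 38/81 ≈ 0.469 in
Excess rainfall: 6.380 − 0.469 = 5.911 in; P > Ia so Q > 0
Runoff Q = (P−Ia)²/(P−Ia+S) = (5.911)²/(5.911+2.346) = 573075721/135427950 ≈ 4.232 in

Q = 573075721/135427950 in ≈ 4.232 in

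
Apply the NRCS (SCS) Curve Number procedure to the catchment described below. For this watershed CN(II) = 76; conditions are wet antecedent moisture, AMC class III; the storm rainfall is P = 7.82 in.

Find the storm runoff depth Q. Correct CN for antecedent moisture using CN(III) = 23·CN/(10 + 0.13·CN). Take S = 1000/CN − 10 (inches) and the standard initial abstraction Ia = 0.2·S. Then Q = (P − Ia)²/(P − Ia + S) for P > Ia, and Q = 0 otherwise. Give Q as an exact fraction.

Wet (AMC III): CN(III) = 23·76/(10 + 0.13·76) = 1748/(497/25) = 43700/497 ≈ 87.928
Retention S: 1000/CN − 10 with CN=87.928 → S = 600/437 ≈ 1.373 in
Initial abstraction Ia = S/5 = (600/437)/5 = 120/437 ≈ 0.275 in
P − Ia = 7.820 − 0.275 = 164867/21850 ≈ 7.545 in (> 0, runoff occurs)
Runoff Q = (P−Ia)²/(P−Ia+S) = (7.545)²/(7.545+1.373) = 27181127689/4257843950 ≈ 6.384 in

Q = 27181127689/4257843950 in ≈ 6.384 in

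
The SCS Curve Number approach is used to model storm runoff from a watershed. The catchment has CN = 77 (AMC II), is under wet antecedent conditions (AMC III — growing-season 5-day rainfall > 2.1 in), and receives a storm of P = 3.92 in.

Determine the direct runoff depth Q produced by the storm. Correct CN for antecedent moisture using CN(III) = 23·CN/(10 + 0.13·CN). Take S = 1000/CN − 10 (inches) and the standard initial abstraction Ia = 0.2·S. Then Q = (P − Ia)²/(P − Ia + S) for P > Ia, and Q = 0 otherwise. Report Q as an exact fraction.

Q = 24823058/9188025 in ≈ 2.702 in

CN(III) from CN(II)=77: (23·77)/(10 + 0.13·77) = 7700/87 ≈ 88.506
S = 1000/(7700/87) − 10 = 100/77 in ≈ 1.299 in
Ia = 0.2S: 0.2·1.299 = 0.260 in (exactly 20/77)
Excess rainfall: 3.920 − 0.260 = 3.660 in; P > Ia so Q > 0
Q: (7046/1925)² ÷ (9546/1925) = 24823058/9188025 in (≈ 2.702 in)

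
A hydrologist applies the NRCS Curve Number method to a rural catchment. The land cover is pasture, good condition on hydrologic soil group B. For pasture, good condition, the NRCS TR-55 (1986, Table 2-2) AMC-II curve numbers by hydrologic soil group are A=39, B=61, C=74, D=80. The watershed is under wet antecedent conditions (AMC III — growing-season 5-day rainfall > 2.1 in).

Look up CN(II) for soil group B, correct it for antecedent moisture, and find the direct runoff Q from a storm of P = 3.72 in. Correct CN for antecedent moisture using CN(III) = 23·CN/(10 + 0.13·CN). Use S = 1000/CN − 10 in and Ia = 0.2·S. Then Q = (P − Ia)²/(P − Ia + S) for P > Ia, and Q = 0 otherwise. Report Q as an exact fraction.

Q = 4105446147/2437466975 in ≈ 1.684 in

NRCS table: pasture, good condition, soil group B → CN(II) = 61
Adjust CN=61 to AMC III: 23·61/(10 + 0.13·61) → 1403 ÷ (1793/100) = 140300/1793 ≈ 78.249
Max retention: S = 1000/(140300/1793) − 10 = 3900/1403 in (≈ 2.780 in)
Ia = 0.2S: 0.2·2.780 = 0.556 in (exactly 780/1403)
Excess rainfall: 3.720 − 0.556 = 3.164 in; P > Ia so Q > 0
Q: (110979/35075)² ÷ (208479/35075) = 4105446147/2437466975 in (≈ 1.684 in)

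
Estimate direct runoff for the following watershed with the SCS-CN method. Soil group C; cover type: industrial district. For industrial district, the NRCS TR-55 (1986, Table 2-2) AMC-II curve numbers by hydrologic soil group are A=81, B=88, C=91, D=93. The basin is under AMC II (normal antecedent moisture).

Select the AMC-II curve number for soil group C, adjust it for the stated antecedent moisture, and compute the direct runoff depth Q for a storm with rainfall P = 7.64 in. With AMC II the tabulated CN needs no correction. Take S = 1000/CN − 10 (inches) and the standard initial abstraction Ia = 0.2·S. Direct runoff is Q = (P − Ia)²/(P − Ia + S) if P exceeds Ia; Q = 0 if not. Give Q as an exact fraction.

NRCS table: industrial district, soil group C → CN(II) = 91
AMC II — tabulated CN = 91 applies directly.
S = 1000/91 − 10 = 90/91 in ≈ 0.989 in
Ia = 0.2S: 0.2·0.989 = 0.198 in (exactly 18/91)
Excess rainfall: 7.640 − 0.198 = 7.442 in; P > Ia so Q > 0
Q = (16931/2275)²/((16931/2275) + 90/91) = (286658761/5175625)/(19181/2275) = 286658761/43636775 in ≈ 6.569 in

Q = 286658761/43636775 in ≈ 6.569 in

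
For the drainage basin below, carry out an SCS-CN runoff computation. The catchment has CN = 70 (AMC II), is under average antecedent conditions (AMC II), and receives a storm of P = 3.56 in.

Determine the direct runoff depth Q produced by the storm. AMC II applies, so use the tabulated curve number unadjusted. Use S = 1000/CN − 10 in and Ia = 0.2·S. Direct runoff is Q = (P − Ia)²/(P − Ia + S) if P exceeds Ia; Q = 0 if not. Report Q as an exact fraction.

Q = 223729/214025 in ≈ 1.045 in

Average conditions: CN = 70 (no AMC adjustment).
S = 1000/70 − 10 = 30/7 in ≈ 4.286 in
Initial abstraction Ia = S/5 = (30/7)/5 = 6/7 ≈ 0.857 in
Excess rainfall: 3.560 − 0.857 = 2.703 in; P > Ia so Q > 0
Q: (473/175)² ÷ (1223/175) = 223729/214025 in (≈ 1.045 in)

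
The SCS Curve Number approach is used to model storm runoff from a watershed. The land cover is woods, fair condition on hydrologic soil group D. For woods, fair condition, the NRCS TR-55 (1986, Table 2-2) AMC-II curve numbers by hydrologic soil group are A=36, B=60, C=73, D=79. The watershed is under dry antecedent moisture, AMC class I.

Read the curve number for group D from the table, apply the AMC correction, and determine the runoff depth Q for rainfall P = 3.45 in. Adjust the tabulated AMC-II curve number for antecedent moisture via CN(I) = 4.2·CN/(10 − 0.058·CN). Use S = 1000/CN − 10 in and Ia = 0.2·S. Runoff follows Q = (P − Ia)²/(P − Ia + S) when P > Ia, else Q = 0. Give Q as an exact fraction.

NRCS table: woods, fair condition, soil group D → CN(II) = 79
Dry (AMC I): CN(I) = 4.2·79/(10 − 0.058·79) = (1659/5)/(2709/500) = 7900/129 ≈ 61.240
S = 1000/(7900/129) − 10 = 500/79 in ≈ 6.329 in
Ia = 0.2·(500/79) = 100/79 in ≈ 1.266 in
Excess rainfall: 3.450 − 1.266 = 2.184 in; P > Ia so Q > 0
Q: (3451/1580)² ÷ (13451/1580) = 11909401/21252580 in (≈ 0.560 in)

Q = 11909401/21252580 in ≈ 0.560 in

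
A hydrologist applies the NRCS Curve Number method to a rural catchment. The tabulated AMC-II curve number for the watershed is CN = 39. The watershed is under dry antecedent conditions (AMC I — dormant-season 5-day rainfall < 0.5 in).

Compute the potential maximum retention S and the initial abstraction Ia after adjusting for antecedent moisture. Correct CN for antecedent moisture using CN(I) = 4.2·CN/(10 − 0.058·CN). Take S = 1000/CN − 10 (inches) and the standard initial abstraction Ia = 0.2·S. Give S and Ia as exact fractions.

S = 30500/819 in ≈ 37.241 in; Ia = 6100/819 in ≈ 7.448 in

CN(I) from CN(II)=39: (4.2·39)/(10 − 0.058·39) = 81900/3869 ≈ 21.168
Retention S: 1000/CN − 10 with CN=21.168 → S = 30500/819 ≈ 37.241 in
Initial abstraction Ia = S/5 = (30500/819)/5 = 6100/819 ≈ 7.448 in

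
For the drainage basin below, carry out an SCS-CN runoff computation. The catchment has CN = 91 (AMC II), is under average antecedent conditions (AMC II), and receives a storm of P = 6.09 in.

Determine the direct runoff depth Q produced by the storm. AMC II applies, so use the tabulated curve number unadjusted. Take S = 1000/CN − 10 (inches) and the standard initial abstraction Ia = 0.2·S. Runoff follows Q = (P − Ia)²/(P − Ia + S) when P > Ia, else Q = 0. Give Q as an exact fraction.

Q = 958332387/189944300 in ≈ 5.045 in

CN(II) = 91; AMC II needs no correction.
Max retention: S = 1000/91 − 10 = 90/91 in (≈ 0.989 in)
Ia = 0.2·(90/91) = 18/91 in ≈ 0.198 in
Excess rainfall: 6.090 − 0.198 = 5.892 in; P > Ia so Q > 0
Runoff Q = (P−Ia)²/(P−Ia+S) = (5.892)²/(5.892+0.989) = 958332387/189944300 ≈ 5.045 in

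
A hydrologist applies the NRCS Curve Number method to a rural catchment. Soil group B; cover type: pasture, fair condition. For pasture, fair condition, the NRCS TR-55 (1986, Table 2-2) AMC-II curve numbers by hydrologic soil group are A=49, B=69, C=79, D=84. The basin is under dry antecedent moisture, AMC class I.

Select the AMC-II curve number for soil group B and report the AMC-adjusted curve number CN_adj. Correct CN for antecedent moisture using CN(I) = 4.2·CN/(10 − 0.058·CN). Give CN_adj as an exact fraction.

NRCS table: pasture, fair condition, soil group B → CN(II) = 69
CN(I) from CN(II)=69: (4.2·69)/(10 − 0.058·69) = 144900/2999 ≈ 48.316

CN_adj = 144900/2999 ≈ 48.316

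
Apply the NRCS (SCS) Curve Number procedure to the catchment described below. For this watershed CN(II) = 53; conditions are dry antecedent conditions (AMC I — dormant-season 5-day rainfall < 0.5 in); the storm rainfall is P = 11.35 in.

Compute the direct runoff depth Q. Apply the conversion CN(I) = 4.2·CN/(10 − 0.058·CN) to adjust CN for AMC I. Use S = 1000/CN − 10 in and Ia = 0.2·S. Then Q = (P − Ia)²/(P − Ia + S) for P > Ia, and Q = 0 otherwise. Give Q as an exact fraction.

Q = 25170139801/13993771260 in ≈ 1.799 in

CN(I) from CN(II)=53: (4.2·53)/(10 − 0.058·53) = 111300/3463 ≈ 32.140
Retention S: 1000/CN − 10 with CN=32.140 → S = 23500/1113 ≈ 21.114 in
Ia = 0.2·(23500/1113) = 4700/1113 in ≈ 4.223 in
Excess rainfall: 11.350 − 4.223 = 7.127 in; P > Ia so Q > 0
Q: (158651/22260)² ÷ (628651/22260) = 25170139801/13993771260 in (≈ 1.799 in)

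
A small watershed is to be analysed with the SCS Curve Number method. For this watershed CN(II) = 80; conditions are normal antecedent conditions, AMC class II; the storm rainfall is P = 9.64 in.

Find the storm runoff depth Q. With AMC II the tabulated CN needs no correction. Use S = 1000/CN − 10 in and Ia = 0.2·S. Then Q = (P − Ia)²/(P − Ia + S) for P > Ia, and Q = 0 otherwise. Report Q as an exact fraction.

AMC II — tabulated CN = 80 applies directly.
Max retention: S = 1000/80 − 10 = 5/2 in (≈ 2.500 in)
Ia = 0.2·(5/2) = 1/2 in ≈ 0.500 in
Since P=9.640 > Ia=0.500: effective rainfall P−Ia = 457/50 in
Runoff Q = (P−Ia)²/(P−Ia+S) = (9.140)²/(9.140+2.500) = 208849/29100 ≈ 7.177 in

Q = 208849/29100 in ≈ 7.177 in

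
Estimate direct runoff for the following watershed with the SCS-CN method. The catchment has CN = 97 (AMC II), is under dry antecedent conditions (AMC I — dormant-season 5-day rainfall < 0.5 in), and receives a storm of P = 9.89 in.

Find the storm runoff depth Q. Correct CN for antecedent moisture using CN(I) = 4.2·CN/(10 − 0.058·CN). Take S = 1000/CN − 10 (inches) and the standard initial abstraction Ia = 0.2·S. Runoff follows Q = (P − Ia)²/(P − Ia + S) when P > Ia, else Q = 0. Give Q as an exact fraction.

CN(I) from CN(II)=97: (4.2·97)/(10 − 0.058·97) = 67900/729 ≈ 93.141
S = 1000/(67900/729) − 10 = 500/679 in ≈ 0.736 in
Ia = 0.2S: 0.2·0.736 = 0.147 in (exactly 100/679)
P − Ia = 9.890 − 0.147 = 661531/67900 ≈ 9.743 in (> 0, runoff occurs)
Runoff Q = (P−Ia)²/(P−Ia+S) = (9.743)²/(9.743+0.736) = 437623263961/48312954900 ≈ 9.058 in

Q = 437623263961/48312954900 in ≈ 9.058 in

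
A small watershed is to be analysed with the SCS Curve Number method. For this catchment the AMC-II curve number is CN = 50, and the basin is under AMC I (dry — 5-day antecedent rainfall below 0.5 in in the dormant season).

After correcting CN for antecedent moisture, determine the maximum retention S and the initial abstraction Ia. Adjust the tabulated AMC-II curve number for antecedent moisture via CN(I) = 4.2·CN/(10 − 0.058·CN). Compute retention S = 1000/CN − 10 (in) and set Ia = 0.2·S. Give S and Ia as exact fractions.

S = 500/21 in ≈ 23.810 in; Ia = 100/21 in ≈ 4.762 in

CN(I) from CN(II)=50: (4.2·50)/(10 − 0.058·50) = 2100/71 ≈ 29.577
Max retention: S = 1000/(2100/71) − 10 = 500/21 in (≈ 23.810 in)
Ia = 0.2·(500/21) = 100/21 in ≈ 4.762 in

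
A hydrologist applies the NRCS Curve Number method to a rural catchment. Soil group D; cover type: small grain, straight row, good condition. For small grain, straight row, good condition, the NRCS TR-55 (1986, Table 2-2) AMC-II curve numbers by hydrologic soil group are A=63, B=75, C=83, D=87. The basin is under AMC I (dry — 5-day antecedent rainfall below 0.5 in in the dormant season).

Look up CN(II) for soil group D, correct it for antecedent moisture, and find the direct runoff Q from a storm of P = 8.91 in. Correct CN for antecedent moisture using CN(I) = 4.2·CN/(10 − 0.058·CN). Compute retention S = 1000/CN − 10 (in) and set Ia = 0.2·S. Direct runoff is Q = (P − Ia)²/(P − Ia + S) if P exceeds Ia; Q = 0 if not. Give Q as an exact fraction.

Q = 2243575592449/392413473900 in ≈ 5.717 in

NRCS table: small grain, straight row, good condition, soil group D → CN(II) = 87
Adjust CN=87 to AMC I: 4.2·87/(10 − 0.058·87) → (1827/5) ÷ (2477/500) = 182700/2477 ≈ 73.759
Retention S: 1000/CN − 10 with CN=73.759 → S = 6500/1827 ≈ 3.558 in
Initial abstraction Ia = S/5 = (6500/1827)/5 = 1300/1827 ≈ 0.712 in
Since P=8.910 > Ia=0.712: effective rainfall P−Ia = 1497857/182700 in
Q = (1497857/182700)²/((1497857/182700) + 6500/1827) = (2243575592449/33379290000)/(2147857/182700) = 2243575592449/392413473900 in ≈ 5.717 in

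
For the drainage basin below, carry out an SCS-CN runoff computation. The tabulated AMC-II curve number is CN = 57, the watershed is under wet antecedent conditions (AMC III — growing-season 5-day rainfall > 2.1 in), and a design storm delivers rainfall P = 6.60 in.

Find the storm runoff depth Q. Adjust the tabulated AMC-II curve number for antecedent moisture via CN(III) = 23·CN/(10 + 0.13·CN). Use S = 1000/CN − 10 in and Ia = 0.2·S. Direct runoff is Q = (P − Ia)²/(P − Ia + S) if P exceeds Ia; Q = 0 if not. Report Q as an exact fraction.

Q = 1518115369/396334965 in ≈ 3.830 in

Wet (AMC III): CN(III) = 23·57/(10 + 0.13·57) = 1311/(1741/100) = 131100/1741 ≈ 75.302
S = 1000/(131100/1741) − 10 = 4300/1311 in ≈ 3.280 in
Initial abstraction Ia = S/5 = (4300/1311)/5 = 860/1311 ≈ 0.656 in
P − Ia = 6.600 − 0.656 = 38963/6555 ≈ 5.944 in (> 0, runoff occurs)
Q: (38963/6555)² ÷ (60463/6555) = 1518115369/396334965 in (≈ 3.830 in)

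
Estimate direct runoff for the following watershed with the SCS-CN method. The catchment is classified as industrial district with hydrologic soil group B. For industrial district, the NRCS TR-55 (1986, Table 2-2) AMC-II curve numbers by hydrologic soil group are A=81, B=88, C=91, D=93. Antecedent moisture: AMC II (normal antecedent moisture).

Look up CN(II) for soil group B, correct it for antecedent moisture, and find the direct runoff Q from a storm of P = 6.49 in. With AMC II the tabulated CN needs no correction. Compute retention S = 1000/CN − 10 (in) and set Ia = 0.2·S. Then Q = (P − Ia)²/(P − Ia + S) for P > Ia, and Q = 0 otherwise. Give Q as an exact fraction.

Q = 46771921/9172900 in ≈ 5.099 in

NRCS table: industrial district, soil group B → CN(II) = 88
AMC II — tabulated CN = 88 applies directly.
Max retention: S = 1000/88 − 10 = 15/11 in (≈ 1.364 in)
Ia = 0.2·(15/11) = 3/11 in ≈ 0.273 in
Since P=6.490 > Ia=0.273: effective rainfall P−Ia = 6839/1100 in
Q = (6839/1100)²/((6839/1100) + 15/11) = (46771921/1210000)/(8339/1100) = 46771921/9172900 in ≈ 5.099 in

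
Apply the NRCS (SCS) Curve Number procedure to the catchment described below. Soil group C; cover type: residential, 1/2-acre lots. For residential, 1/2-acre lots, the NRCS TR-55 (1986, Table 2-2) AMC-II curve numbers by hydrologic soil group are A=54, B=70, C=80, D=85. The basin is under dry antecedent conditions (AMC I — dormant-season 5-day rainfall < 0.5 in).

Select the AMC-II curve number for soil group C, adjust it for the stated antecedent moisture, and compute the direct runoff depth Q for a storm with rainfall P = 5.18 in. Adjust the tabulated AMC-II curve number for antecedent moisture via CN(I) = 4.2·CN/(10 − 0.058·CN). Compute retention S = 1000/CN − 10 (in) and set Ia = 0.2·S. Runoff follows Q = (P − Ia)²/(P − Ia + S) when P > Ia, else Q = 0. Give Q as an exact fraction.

NRCS table: residential, 1/2-acre lots, soil group C → CN(II) = 80
Dry (AMC I): CN(I) = 4.2·80/(10 − 0.058·80) = 336/(134/25) = 4200/67 ≈ 62.687
Max retention: S = 1000/(4200/67) − 10 = 125/21 in (≈ 5.952 in)
Initial abstraction Ia = S/5 = (125/21)/5 = 25/21 ≈ 1.190 in
Since P=5.180 > Ia=1.190: effective rainfall P−Ia = 4189/1050 in
Q: (4189/1050)² ÷ (10439/1050) = 17547721/10960950 in (≈ 1.601 in)

Q = 17547721/10960950 in ≈ 1.601 in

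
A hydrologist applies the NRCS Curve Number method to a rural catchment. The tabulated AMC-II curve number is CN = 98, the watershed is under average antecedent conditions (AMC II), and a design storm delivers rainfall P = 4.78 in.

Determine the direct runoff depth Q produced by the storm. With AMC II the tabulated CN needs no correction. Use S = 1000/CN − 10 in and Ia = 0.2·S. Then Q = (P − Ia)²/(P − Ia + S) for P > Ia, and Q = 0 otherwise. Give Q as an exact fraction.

Q = 134815321/29671950 in ≈ 4.544 in

Average conditions: CN = 98 (no AMC adjustment).
S = 1000/98 − 10 = 10/49 in ≈ 0.204 in
Ia = 0.2·(10/49) = 2/49 in ≈ 0.041 in
P − Ia = 4.780 − 0.041 = 11611/2450 ≈ 4.739 in (> 0, runoff occurs)
Q: (11611/2450)² ÷ (12111/2450) = 134815321/29671950 in (≈ 4.544 in)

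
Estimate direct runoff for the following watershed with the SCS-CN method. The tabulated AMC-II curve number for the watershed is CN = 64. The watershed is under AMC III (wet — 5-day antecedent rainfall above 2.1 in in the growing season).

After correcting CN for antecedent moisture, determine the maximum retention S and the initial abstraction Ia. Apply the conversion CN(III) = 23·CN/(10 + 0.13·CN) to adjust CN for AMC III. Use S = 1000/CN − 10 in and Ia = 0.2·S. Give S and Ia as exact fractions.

S = 225/92 in ≈ 2.446 in; Ia = 45/92 in ≈ 0.489 in

Adjust CN=64 to AMC III: 23·64/(10 + 0.13·64) → 1472 ÷ (458/25) = 18400/229 ≈ 80.349
S = 1000/(18400/229) − 10 = 225/92 in ≈ 2.446 in
Ia = 0.2·(225/92) = 45/92 in ≈ 0.489 in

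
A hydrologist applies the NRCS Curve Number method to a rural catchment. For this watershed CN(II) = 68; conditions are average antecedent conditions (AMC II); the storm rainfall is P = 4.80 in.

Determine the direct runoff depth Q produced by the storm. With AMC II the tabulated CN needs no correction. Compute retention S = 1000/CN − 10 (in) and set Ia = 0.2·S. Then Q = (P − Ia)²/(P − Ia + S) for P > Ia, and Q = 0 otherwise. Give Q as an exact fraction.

Q = 13448/7735 in ≈ 1.739 in

CN(II) = 68; AMC II needs no correction.
Retention S: 1000/CN − 10 with CN=68.000 → S = 80/17 ≈ 4.706 in
Ia = 0.2S: 0.2·4.706 = 0.941 in (exactly 16/17)
Since P=4.800 > Ia=0.941: effective rainfall P−Ia = 328/85 in
Q = (328/85)²/((328/85) + 80/17) = (107584/7225)/(728/85) = 13448/7735 in ≈ 1.739 in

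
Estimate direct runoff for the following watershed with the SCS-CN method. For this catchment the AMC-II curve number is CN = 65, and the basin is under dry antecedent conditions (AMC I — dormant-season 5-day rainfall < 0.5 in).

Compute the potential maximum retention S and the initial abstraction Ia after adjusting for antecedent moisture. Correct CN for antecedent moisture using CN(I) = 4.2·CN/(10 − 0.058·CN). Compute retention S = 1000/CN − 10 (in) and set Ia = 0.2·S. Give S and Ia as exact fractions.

Adjust CN=65 to AMC I: 4.2·65/(10 − 0.058·65) → 273 ÷ (623/100) = 3900/89 ≈ 43.820
S = 1000/(3900/89) − 10 = 500/39 in ≈ 12.821 in
Initial abstraction Ia = S/5 = (500/39)/5 = 100/39 ≈ 2.564 in

S = 500/39 in ≈ 12.821 in; Ia = 100/39 in ≈ 2.564 in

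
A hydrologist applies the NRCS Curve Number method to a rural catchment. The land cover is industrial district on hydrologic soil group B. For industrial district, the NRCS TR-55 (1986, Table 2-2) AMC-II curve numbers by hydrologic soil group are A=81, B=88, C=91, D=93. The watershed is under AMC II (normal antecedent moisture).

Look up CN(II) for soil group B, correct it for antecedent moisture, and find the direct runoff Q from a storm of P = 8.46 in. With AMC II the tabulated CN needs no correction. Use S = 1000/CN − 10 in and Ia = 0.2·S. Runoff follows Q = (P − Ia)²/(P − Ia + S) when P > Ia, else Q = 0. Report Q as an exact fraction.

Q = 6759003/963050 in ≈ 7.018 in

NRCS table: industrial district, soil group B → CN(II) = 88
AMC II — tabulated CN = 88 applies directly.
Retention S: 1000/CN − 10 with CN=88.000 → S = 15/11 ≈ 1.364 in
Ia = 0.2·(15/11) = 3/11 in ≈ 0.273 in
P − Ia = 8.460 − 0.273 = 4503/550 ≈ 8.187 in (> 0, runoff occurs)
Q: (4503/550)² ÷ (5253/550) = 6759003/963050 in (≈ 7.018 in)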